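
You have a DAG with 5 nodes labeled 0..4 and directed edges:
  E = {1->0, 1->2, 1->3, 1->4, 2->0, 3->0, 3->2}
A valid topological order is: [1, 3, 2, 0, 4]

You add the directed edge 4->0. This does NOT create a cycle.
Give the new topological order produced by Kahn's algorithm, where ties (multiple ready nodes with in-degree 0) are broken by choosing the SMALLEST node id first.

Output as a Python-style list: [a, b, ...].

Old toposort: [1, 3, 2, 0, 4]
Added edge: 4->0
Position of 4 (4) > position of 0 (3). Must reorder: 4 must now come before 0.
Run Kahn's algorithm (break ties by smallest node id):
  initial in-degrees: [4, 0, 2, 1, 1]
  ready (indeg=0): [1]
  pop 1: indeg[0]->3; indeg[2]->1; indeg[3]->0; indeg[4]->0 | ready=[3, 4] | order so far=[1]
  pop 3: indeg[0]->2; indeg[2]->0 | ready=[2, 4] | order so far=[1, 3]
  pop 2: indeg[0]->1 | ready=[4] | order so far=[1, 3, 2]
  pop 4: indeg[0]->0 | ready=[0] | order so far=[1, 3, 2, 4]
  pop 0: no out-edges | ready=[] | order so far=[1, 3, 2, 4, 0]
  Result: [1, 3, 2, 4, 0]

Answer: [1, 3, 2, 4, 0]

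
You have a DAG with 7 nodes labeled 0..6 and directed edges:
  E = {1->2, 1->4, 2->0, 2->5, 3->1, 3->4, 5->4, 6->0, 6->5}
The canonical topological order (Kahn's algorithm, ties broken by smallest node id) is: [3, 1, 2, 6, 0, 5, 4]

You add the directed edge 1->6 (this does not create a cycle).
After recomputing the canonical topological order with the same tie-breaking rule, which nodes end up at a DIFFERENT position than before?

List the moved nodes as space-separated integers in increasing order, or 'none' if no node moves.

Old toposort: [3, 1, 2, 6, 0, 5, 4]
Added edge 1->6
Recompute Kahn (smallest-id tiebreak):
  initial in-degrees: [2, 1, 1, 0, 3, 2, 1]
  ready (indeg=0): [3]
  pop 3: indeg[1]->0; indeg[4]->2 | ready=[1] | order so far=[3]
  pop 1: indeg[2]->0; indeg[4]->1; indeg[6]->0 | ready=[2, 6] | order so far=[3, 1]
  pop 2: indeg[0]->1; indeg[5]->1 | ready=[6] | order so far=[3, 1, 2]
  pop 6: indeg[0]->0; indeg[5]->0 | ready=[0, 5] | order so far=[3, 1, 2, 6]
  pop 0: no out-edges | ready=[5] | order so far=[3, 1, 2, 6, 0]
  pop 5: indeg[4]->0 | ready=[4] | order so far=[3, 1, 2, 6, 0, 5]
  pop 4: no out-edges | ready=[] | order so far=[3, 1, 2, 6, 0, 5, 4]
New canonical toposort: [3, 1, 2, 6, 0, 5, 4]
Compare positions:
  Node 0: index 4 -> 4 (same)
  Node 1: index 1 -> 1 (same)
  Node 2: index 2 -> 2 (same)
  Node 3: index 0 -> 0 (same)
  Node 4: index 6 -> 6 (same)
  Node 5: index 5 -> 5 (same)
  Node 6: index 3 -> 3 (same)
Nodes that changed position: none

Answer: none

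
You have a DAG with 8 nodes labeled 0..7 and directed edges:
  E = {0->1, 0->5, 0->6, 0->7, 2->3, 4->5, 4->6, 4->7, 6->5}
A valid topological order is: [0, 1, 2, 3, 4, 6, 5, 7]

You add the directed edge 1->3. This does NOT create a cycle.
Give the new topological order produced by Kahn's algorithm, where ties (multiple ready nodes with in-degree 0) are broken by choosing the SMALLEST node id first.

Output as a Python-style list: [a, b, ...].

Old toposort: [0, 1, 2, 3, 4, 6, 5, 7]
Added edge: 1->3
Position of 1 (1) < position of 3 (3). Old order still valid.
Run Kahn's algorithm (break ties by smallest node id):
  initial in-degrees: [0, 1, 0, 2, 0, 3, 2, 2]
  ready (indeg=0): [0, 2, 4]
  pop 0: indeg[1]->0; indeg[5]->2; indeg[6]->1; indeg[7]->1 | ready=[1, 2, 4] | order so far=[0]
  pop 1: indeg[3]->1 | ready=[2, 4] | order so far=[0, 1]
  pop 2: indeg[3]->0 | ready=[3, 4] | order so far=[0, 1, 2]
  pop 3: no out-edges | ready=[4] | order so far=[0, 1, 2, 3]
  pop 4: indeg[5]->1; indeg[6]->0; indeg[7]->0 | ready=[6, 7] | order so far=[0, 1, 2, 3, 4]
  pop 6: indeg[5]->0 | ready=[5, 7] | order so far=[0, 1, 2, 3, 4, 6]
  pop 5: no out-edges | ready=[7] | order so far=[0, 1, 2, 3, 4, 6, 5]
  pop 7: no out-edges | ready=[] | order so far=[0, 1, 2, 3, 4, 6, 5, 7]
  Result: [0, 1, 2, 3, 4, 6, 5, 7]

Answer: [0, 1, 2, 3, 4, 6, 5, 7]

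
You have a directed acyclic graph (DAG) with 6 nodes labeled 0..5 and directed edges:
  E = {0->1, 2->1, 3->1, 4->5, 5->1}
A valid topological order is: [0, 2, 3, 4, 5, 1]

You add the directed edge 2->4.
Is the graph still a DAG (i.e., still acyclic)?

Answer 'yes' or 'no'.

Answer: yes

Derivation:
Given toposort: [0, 2, 3, 4, 5, 1]
Position of 2: index 1; position of 4: index 3
New edge 2->4: forward
Forward edge: respects the existing order. Still a DAG, same toposort still valid.
Still a DAG? yes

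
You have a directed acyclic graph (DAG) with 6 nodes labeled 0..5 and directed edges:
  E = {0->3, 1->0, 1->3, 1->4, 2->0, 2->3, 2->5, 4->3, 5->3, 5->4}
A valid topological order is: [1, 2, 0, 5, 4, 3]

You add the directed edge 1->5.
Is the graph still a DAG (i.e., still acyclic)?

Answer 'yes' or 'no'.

Given toposort: [1, 2, 0, 5, 4, 3]
Position of 1: index 0; position of 5: index 3
New edge 1->5: forward
Forward edge: respects the existing order. Still a DAG, same toposort still valid.
Still a DAG? yes

Answer: yes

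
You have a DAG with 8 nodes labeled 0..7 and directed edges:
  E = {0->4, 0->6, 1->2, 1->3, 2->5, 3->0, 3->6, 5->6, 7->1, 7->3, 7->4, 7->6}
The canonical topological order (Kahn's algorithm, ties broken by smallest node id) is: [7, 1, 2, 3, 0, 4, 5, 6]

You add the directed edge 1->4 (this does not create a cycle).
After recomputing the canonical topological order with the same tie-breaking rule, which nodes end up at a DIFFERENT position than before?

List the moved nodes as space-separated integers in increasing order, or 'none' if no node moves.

Old toposort: [7, 1, 2, 3, 0, 4, 5, 6]
Added edge 1->4
Recompute Kahn (smallest-id tiebreak):
  initial in-degrees: [1, 1, 1, 2, 3, 1, 4, 0]
  ready (indeg=0): [7]
  pop 7: indeg[1]->0; indeg[3]->1; indeg[4]->2; indeg[6]->3 | ready=[1] | order so far=[7]
  pop 1: indeg[2]->0; indeg[3]->0; indeg[4]->1 | ready=[2, 3] | order so far=[7, 1]
  pop 2: indeg[5]->0 | ready=[3, 5] | order so far=[7, 1, 2]
  pop 3: indeg[0]->0; indeg[6]->2 | ready=[0, 5] | order so far=[7, 1, 2, 3]
  pop 0: indeg[4]->0; indeg[6]->1 | ready=[4, 5] | order so far=[7, 1, 2, 3, 0]
  pop 4: no out-edges | ready=[5] | order so far=[7, 1, 2, 3, 0, 4]
  pop 5: indeg[6]->0 | ready=[6] | order so far=[7, 1, 2, 3, 0, 4, 5]
  pop 6: no out-edges | ready=[] | order so far=[7, 1, 2, 3, 0, 4, 5, 6]
New canonical toposort: [7, 1, 2, 3, 0, 4, 5, 6]
Compare positions:
  Node 0: index 4 -> 4 (same)
  Node 1: index 1 -> 1 (same)
  Node 2: index 2 -> 2 (same)
  Node 3: index 3 -> 3 (same)
  Node 4: index 5 -> 5 (same)
  Node 5: index 6 -> 6 (same)
  Node 6: index 7 -> 7 (same)
  Node 7: index 0 -> 0 (same)
Nodes that changed position: none

Answer: none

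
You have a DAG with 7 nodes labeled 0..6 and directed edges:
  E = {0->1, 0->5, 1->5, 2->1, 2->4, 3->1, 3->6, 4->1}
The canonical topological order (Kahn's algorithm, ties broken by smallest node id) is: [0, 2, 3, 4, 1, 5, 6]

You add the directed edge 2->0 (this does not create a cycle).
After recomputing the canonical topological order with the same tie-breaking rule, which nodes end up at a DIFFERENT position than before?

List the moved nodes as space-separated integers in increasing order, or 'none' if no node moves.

Answer: 0 2

Derivation:
Old toposort: [0, 2, 3, 4, 1, 5, 6]
Added edge 2->0
Recompute Kahn (smallest-id tiebreak):
  initial in-degrees: [1, 4, 0, 0, 1, 2, 1]
  ready (indeg=0): [2, 3]
  pop 2: indeg[0]->0; indeg[1]->3; indeg[4]->0 | ready=[0, 3, 4] | order so far=[2]
  pop 0: indeg[1]->2; indeg[5]->1 | ready=[3, 4] | order so far=[2, 0]
  pop 3: indeg[1]->1; indeg[6]->0 | ready=[4, 6] | order so far=[2, 0, 3]
  pop 4: indeg[1]->0 | ready=[1, 6] | order so far=[2, 0, 3, 4]
  pop 1: indeg[5]->0 | ready=[5, 6] | order so far=[2, 0, 3, 4, 1]
  pop 5: no out-edges | ready=[6] | order so far=[2, 0, 3, 4, 1, 5]
  pop 6: no out-edges | ready=[] | order so far=[2, 0, 3, 4, 1, 5, 6]
New canonical toposort: [2, 0, 3, 4, 1, 5, 6]
Compare positions:
  Node 0: index 0 -> 1 (moved)
  Node 1: index 4 -> 4 (same)
  Node 2: index 1 -> 0 (moved)
  Node 3: index 2 -> 2 (same)
  Node 4: index 3 -> 3 (same)
  Node 5: index 5 -> 5 (same)
  Node 6: index 6 -> 6 (same)
Nodes that changed position: 0 2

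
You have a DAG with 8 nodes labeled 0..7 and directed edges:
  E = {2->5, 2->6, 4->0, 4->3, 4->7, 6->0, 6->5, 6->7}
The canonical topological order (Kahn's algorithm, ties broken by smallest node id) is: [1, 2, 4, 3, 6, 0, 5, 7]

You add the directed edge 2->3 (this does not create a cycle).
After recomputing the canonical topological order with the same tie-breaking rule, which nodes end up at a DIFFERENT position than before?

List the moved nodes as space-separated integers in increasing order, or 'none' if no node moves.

Answer: none

Derivation:
Old toposort: [1, 2, 4, 3, 6, 0, 5, 7]
Added edge 2->3
Recompute Kahn (smallest-id tiebreak):
  initial in-degrees: [2, 0, 0, 2, 0, 2, 1, 2]
  ready (indeg=0): [1, 2, 4]
  pop 1: no out-edges | ready=[2, 4] | order so far=[1]
  pop 2: indeg[3]->1; indeg[5]->1; indeg[6]->0 | ready=[4, 6] | order so far=[1, 2]
  pop 4: indeg[0]->1; indeg[3]->0; indeg[7]->1 | ready=[3, 6] | order so far=[1, 2, 4]
  pop 3: no out-edges | ready=[6] | order so far=[1, 2, 4, 3]
  pop 6: indeg[0]->0; indeg[5]->0; indeg[7]->0 | ready=[0, 5, 7] | order so far=[1, 2, 4, 3, 6]
  pop 0: no out-edges | ready=[5, 7] | order so far=[1, 2, 4, 3, 6, 0]
  pop 5: no out-edges | ready=[7] | order so far=[1, 2, 4, 3, 6, 0, 5]
  pop 7: no out-edges | ready=[] | order so far=[1, 2, 4, 3, 6, 0, 5, 7]
New canonical toposort: [1, 2, 4, 3, 6, 0, 5, 7]
Compare positions:
  Node 0: index 5 -> 5 (same)
  Node 1: index 0 -> 0 (same)
  Node 2: index 1 -> 1 (same)
  Node 3: index 3 -> 3 (same)
  Node 4: index 2 -> 2 (same)
  Node 5: index 6 -> 6 (same)
  Node 6: index 4 -> 4 (same)
  Node 7: index 7 -> 7 (same)
Nodes that changed position: none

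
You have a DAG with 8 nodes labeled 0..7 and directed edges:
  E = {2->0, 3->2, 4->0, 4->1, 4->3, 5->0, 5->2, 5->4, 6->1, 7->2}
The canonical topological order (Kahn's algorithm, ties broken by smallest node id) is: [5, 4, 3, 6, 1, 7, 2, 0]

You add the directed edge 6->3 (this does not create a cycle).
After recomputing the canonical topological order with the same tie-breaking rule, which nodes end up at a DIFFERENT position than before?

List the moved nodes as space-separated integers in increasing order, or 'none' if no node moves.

Old toposort: [5, 4, 3, 6, 1, 7, 2, 0]
Added edge 6->3
Recompute Kahn (smallest-id tiebreak):
  initial in-degrees: [3, 2, 3, 2, 1, 0, 0, 0]
  ready (indeg=0): [5, 6, 7]
  pop 5: indeg[0]->2; indeg[2]->2; indeg[4]->0 | ready=[4, 6, 7] | order so far=[5]
  pop 4: indeg[0]->1; indeg[1]->1; indeg[3]->1 | ready=[6, 7] | order so far=[5, 4]
  pop 6: indeg[1]->0; indeg[3]->0 | ready=[1, 3, 7] | order so far=[5, 4, 6]
  pop 1: no out-edges | ready=[3, 7] | order so far=[5, 4, 6, 1]
  pop 3: indeg[2]->1 | ready=[7] | order so far=[5, 4, 6, 1, 3]
  pop 7: indeg[2]->0 | ready=[2] | order so far=[5, 4, 6, 1, 3, 7]
  pop 2: indeg[0]->0 | ready=[0] | order so far=[5, 4, 6, 1, 3, 7, 2]
  pop 0: no out-edges | ready=[] | order so far=[5, 4, 6, 1, 3, 7, 2, 0]
New canonical toposort: [5, 4, 6, 1, 3, 7, 2, 0]
Compare positions:
  Node 0: index 7 -> 7 (same)
  Node 1: index 4 -> 3 (moved)
  Node 2: index 6 -> 6 (same)
  Node 3: index 2 -> 4 (moved)
  Node 4: index 1 -> 1 (same)
  Node 5: index 0 -> 0 (same)
  Node 6: index 3 -> 2 (moved)
  Node 7: index 5 -> 5 (same)
Nodes that changed position: 1 3 6

Answer: 1 3 6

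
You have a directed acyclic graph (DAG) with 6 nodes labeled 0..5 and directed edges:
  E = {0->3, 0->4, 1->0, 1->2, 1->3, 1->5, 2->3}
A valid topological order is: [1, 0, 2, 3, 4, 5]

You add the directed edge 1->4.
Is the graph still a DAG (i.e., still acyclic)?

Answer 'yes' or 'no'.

Answer: yes

Derivation:
Given toposort: [1, 0, 2, 3, 4, 5]
Position of 1: index 0; position of 4: index 4
New edge 1->4: forward
Forward edge: respects the existing order. Still a DAG, same toposort still valid.
Still a DAG? yes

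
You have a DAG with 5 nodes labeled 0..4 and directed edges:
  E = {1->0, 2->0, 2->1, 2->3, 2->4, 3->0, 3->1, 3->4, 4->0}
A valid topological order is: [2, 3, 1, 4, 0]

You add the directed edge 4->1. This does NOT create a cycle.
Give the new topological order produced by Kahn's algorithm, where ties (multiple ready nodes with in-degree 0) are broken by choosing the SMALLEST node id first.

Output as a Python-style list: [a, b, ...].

Old toposort: [2, 3, 1, 4, 0]
Added edge: 4->1
Position of 4 (3) > position of 1 (2). Must reorder: 4 must now come before 1.
Run Kahn's algorithm (break ties by smallest node id):
  initial in-degrees: [4, 3, 0, 1, 2]
  ready (indeg=0): [2]
  pop 2: indeg[0]->3; indeg[1]->2; indeg[3]->0; indeg[4]->1 | ready=[3] | order so far=[2]
  pop 3: indeg[0]->2; indeg[1]->1; indeg[4]->0 | ready=[4] | order so far=[2, 3]
  pop 4: indeg[0]->1; indeg[1]->0 | ready=[1] | order so far=[2, 3, 4]
  pop 1: indeg[0]->0 | ready=[0] | order so far=[2, 3, 4, 1]
  pop 0: no out-edges | ready=[] | order so far=[2, 3, 4, 1, 0]
  Result: [2, 3, 4, 1, 0]

Answer: [2, 3, 4, 1, 0]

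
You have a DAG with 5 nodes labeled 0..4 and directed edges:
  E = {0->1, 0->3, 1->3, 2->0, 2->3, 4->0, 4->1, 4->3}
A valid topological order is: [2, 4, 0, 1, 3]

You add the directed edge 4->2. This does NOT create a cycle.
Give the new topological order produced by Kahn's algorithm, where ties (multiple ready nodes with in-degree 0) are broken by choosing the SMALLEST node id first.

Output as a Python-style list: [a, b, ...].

Old toposort: [2, 4, 0, 1, 3]
Added edge: 4->2
Position of 4 (1) > position of 2 (0). Must reorder: 4 must now come before 2.
Run Kahn's algorithm (break ties by smallest node id):
  initial in-degrees: [2, 2, 1, 4, 0]
  ready (indeg=0): [4]
  pop 4: indeg[0]->1; indeg[1]->1; indeg[2]->0; indeg[3]->3 | ready=[2] | order so far=[4]
  pop 2: indeg[0]->0; indeg[3]->2 | ready=[0] | order so far=[4, 2]
  pop 0: indeg[1]->0; indeg[3]->1 | ready=[1] | order so far=[4, 2, 0]
  pop 1: indeg[3]->0 | ready=[3] | order so far=[4, 2, 0, 1]
  pop 3: no out-edges | ready=[] | order so far=[4, 2, 0, 1, 3]
  Result: [4, 2, 0, 1, 3]

Answer: [4, 2, 0, 1, 3]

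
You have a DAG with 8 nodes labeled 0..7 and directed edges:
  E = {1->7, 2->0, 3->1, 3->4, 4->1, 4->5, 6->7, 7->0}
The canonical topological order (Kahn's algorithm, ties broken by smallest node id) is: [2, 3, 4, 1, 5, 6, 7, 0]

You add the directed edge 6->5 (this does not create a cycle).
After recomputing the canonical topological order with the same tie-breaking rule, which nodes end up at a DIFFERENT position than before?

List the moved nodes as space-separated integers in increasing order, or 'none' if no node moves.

Answer: 5 6

Derivation:
Old toposort: [2, 3, 4, 1, 5, 6, 7, 0]
Added edge 6->5
Recompute Kahn (smallest-id tiebreak):
  initial in-degrees: [2, 2, 0, 0, 1, 2, 0, 2]
  ready (indeg=0): [2, 3, 6]
  pop 2: indeg[0]->1 | ready=[3, 6] | order so far=[2]
  pop 3: indeg[1]->1; indeg[4]->0 | ready=[4, 6] | order so far=[2, 3]
  pop 4: indeg[1]->0; indeg[5]->1 | ready=[1, 6] | order so far=[2, 3, 4]
  pop 1: indeg[7]->1 | ready=[6] | order so far=[2, 3, 4, 1]
  pop 6: indeg[5]->0; indeg[7]->0 | ready=[5, 7] | order so far=[2, 3, 4, 1, 6]
  pop 5: no out-edges | ready=[7] | order so far=[2, 3, 4, 1, 6, 5]
  pop 7: indeg[0]->0 | ready=[0] | order so far=[2, 3, 4, 1, 6, 5, 7]
  pop 0: no out-edges | ready=[] | order so far=[2, 3, 4, 1, 6, 5, 7, 0]
New canonical toposort: [2, 3, 4, 1, 6, 5, 7, 0]
Compare positions:
  Node 0: index 7 -> 7 (same)
  Node 1: index 3 -> 3 (same)
  Node 2: index 0 -> 0 (same)
  Node 3: index 1 -> 1 (same)
  Node 4: index 2 -> 2 (same)
  Node 5: index 4 -> 5 (moved)
  Node 6: index 5 -> 4 (moved)
  Node 7: index 6 -> 6 (same)
Nodes that changed position: 5 6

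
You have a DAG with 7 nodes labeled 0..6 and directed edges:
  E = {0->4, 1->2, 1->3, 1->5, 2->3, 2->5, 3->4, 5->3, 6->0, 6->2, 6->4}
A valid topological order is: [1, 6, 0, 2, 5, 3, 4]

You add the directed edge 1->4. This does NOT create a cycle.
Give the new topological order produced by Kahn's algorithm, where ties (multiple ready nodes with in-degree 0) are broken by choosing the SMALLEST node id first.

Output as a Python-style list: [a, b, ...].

Old toposort: [1, 6, 0, 2, 5, 3, 4]
Added edge: 1->4
Position of 1 (0) < position of 4 (6). Old order still valid.
Run Kahn's algorithm (break ties by smallest node id):
  initial in-degrees: [1, 0, 2, 3, 4, 2, 0]
  ready (indeg=0): [1, 6]
  pop 1: indeg[2]->1; indeg[3]->2; indeg[4]->3; indeg[5]->1 | ready=[6] | order so far=[1]
  pop 6: indeg[0]->0; indeg[2]->0; indeg[4]->2 | ready=[0, 2] | order so far=[1, 6]
  pop 0: indeg[4]->1 | ready=[2] | order so far=[1, 6, 0]
  pop 2: indeg[3]->1; indeg[5]->0 | ready=[5] | order so far=[1, 6, 0, 2]
  pop 5: indeg[3]->0 | ready=[3] | order so far=[1, 6, 0, 2, 5]
  pop 3: indeg[4]->0 | ready=[4] | order so far=[1, 6, 0, 2, 5, 3]
  pop 4: no out-edges | ready=[] | order so far=[1, 6, 0, 2, 5, 3, 4]
  Result: [1, 6, 0, 2, 5, 3, 4]

Answer: [1, 6, 0, 2, 5, 3, 4]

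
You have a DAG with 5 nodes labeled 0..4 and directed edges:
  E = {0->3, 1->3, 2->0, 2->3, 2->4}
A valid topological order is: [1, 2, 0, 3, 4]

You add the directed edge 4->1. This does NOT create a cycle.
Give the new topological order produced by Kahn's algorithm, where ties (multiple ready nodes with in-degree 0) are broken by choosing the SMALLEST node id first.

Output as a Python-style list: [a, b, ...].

Answer: [2, 0, 4, 1, 3]

Derivation:
Old toposort: [1, 2, 0, 3, 4]
Added edge: 4->1
Position of 4 (4) > position of 1 (0). Must reorder: 4 must now come before 1.
Run Kahn's algorithm (break ties by smallest node id):
  initial in-degrees: [1, 1, 0, 3, 1]
  ready (indeg=0): [2]
  pop 2: indeg[0]->0; indeg[3]->2; indeg[4]->0 | ready=[0, 4] | order so far=[2]
  pop 0: indeg[3]->1 | ready=[4] | order so far=[2, 0]
  pop 4: indeg[1]->0 | ready=[1] | order so far=[2, 0, 4]
  pop 1: indeg[3]->0 | ready=[3] | order so far=[2, 0, 4, 1]
  pop 3: no out-edges | ready=[] | order so far=[2, 0, 4, 1, 3]
  Result: [2, 0, 4, 1, 3]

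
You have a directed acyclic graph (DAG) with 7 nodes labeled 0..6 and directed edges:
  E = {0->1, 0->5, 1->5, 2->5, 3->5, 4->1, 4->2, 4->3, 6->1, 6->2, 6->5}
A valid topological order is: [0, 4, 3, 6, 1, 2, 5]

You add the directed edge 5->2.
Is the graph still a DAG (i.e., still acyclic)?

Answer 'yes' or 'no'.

Given toposort: [0, 4, 3, 6, 1, 2, 5]
Position of 5: index 6; position of 2: index 5
New edge 5->2: backward (u after v in old order)
Backward edge: old toposort is now invalid. Check if this creates a cycle.
Does 2 already reach 5? Reachable from 2: [2, 5]. YES -> cycle!
Still a DAG? no

Answer: no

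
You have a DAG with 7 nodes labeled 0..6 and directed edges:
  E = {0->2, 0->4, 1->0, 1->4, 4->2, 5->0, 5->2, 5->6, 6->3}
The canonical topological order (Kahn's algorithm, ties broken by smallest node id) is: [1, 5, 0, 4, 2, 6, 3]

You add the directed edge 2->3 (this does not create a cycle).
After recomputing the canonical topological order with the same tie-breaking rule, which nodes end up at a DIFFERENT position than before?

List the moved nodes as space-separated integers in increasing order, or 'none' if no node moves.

Old toposort: [1, 5, 0, 4, 2, 6, 3]
Added edge 2->3
Recompute Kahn (smallest-id tiebreak):
  initial in-degrees: [2, 0, 3, 2, 2, 0, 1]
  ready (indeg=0): [1, 5]
  pop 1: indeg[0]->1; indeg[4]->1 | ready=[5] | order so far=[1]
  pop 5: indeg[0]->0; indeg[2]->2; indeg[6]->0 | ready=[0, 6] | order so far=[1, 5]
  pop 0: indeg[2]->1; indeg[4]->0 | ready=[4, 6] | order so far=[1, 5, 0]
  pop 4: indeg[2]->0 | ready=[2, 6] | order so far=[1, 5, 0, 4]
  pop 2: indeg[3]->1 | ready=[6] | order so far=[1, 5, 0, 4, 2]
  pop 6: indeg[3]->0 | ready=[3] | order so far=[1, 5, 0, 4, 2, 6]
  pop 3: no out-edges | ready=[] | order so far=[1, 5, 0, 4, 2, 6, 3]
New canonical toposort: [1, 5, 0, 4, 2, 6, 3]
Compare positions:
  Node 0: index 2 -> 2 (same)
  Node 1: index 0 -> 0 (same)
  Node 2: index 4 -> 4 (same)
  Node 3: index 6 -> 6 (same)
  Node 4: index 3 -> 3 (same)
  Node 5: index 1 -> 1 (same)
  Node 6: index 5 -> 5 (same)
Nodes that changed position: none

Answer: none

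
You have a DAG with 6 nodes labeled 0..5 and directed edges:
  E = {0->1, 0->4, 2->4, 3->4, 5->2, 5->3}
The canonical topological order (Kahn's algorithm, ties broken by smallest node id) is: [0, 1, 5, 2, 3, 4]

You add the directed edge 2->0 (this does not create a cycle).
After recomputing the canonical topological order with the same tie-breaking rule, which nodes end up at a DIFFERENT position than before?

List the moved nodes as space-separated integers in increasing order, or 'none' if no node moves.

Old toposort: [0, 1, 5, 2, 3, 4]
Added edge 2->0
Recompute Kahn (smallest-id tiebreak):
  initial in-degrees: [1, 1, 1, 1, 3, 0]
  ready (indeg=0): [5]
  pop 5: indeg[2]->0; indeg[3]->0 | ready=[2, 3] | order so far=[5]
  pop 2: indeg[0]->0; indeg[4]->2 | ready=[0, 3] | order so far=[5, 2]
  pop 0: indeg[1]->0; indeg[4]->1 | ready=[1, 3] | order so far=[5, 2, 0]
  pop 1: no out-edges | ready=[3] | order so far=[5, 2, 0, 1]
  pop 3: indeg[4]->0 | ready=[4] | order so far=[5, 2, 0, 1, 3]
  pop 4: no out-edges | ready=[] | order so far=[5, 2, 0, 1, 3, 4]
New canonical toposort: [5, 2, 0, 1, 3, 4]
Compare positions:
  Node 0: index 0 -> 2 (moved)
  Node 1: index 1 -> 3 (moved)
  Node 2: index 3 -> 1 (moved)
  Node 3: index 4 -> 4 (same)
  Node 4: index 5 -> 5 (same)
  Node 5: index 2 -> 0 (moved)
Nodes that changed position: 0 1 2 5

Answer: 0 1 2 5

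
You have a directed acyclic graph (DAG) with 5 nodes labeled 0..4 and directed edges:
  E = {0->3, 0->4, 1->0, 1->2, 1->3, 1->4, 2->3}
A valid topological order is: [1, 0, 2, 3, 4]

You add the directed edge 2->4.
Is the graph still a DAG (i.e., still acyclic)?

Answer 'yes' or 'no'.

Answer: yes

Derivation:
Given toposort: [1, 0, 2, 3, 4]
Position of 2: index 2; position of 4: index 4
New edge 2->4: forward
Forward edge: respects the existing order. Still a DAG, same toposort still valid.
Still a DAG? yes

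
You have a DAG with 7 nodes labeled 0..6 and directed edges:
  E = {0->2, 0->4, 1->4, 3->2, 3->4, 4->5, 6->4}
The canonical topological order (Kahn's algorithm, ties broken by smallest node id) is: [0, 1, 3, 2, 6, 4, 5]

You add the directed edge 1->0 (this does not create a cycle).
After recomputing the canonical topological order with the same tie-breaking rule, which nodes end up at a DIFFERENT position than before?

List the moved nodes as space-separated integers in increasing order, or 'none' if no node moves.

Old toposort: [0, 1, 3, 2, 6, 4, 5]
Added edge 1->0
Recompute Kahn (smallest-id tiebreak):
  initial in-degrees: [1, 0, 2, 0, 4, 1, 0]
  ready (indeg=0): [1, 3, 6]
  pop 1: indeg[0]->0; indeg[4]->3 | ready=[0, 3, 6] | order so far=[1]
  pop 0: indeg[2]->1; indeg[4]->2 | ready=[3, 6] | order so far=[1, 0]
  pop 3: indeg[2]->0; indeg[4]->1 | ready=[2, 6] | order so far=[1, 0, 3]
  pop 2: no out-edges | ready=[6] | order so far=[1, 0, 3, 2]
  pop 6: indeg[4]->0 | ready=[4] | order so far=[1, 0, 3, 2, 6]
  pop 4: indeg[5]->0 | ready=[5] | order so far=[1, 0, 3, 2, 6, 4]
  pop 5: no out-edges | ready=[] | order so far=[1, 0, 3, 2, 6, 4, 5]
New canonical toposort: [1, 0, 3, 2, 6, 4, 5]
Compare positions:
  Node 0: index 0 -> 1 (moved)
  Node 1: index 1 -> 0 (moved)
  Node 2: index 3 -> 3 (same)
  Node 3: index 2 -> 2 (same)
  Node 4: index 5 -> 5 (same)
  Node 5: index 6 -> 6 (same)
  Node 6: index 4 -> 4 (same)
Nodes that changed position: 0 1

Answer: 0 1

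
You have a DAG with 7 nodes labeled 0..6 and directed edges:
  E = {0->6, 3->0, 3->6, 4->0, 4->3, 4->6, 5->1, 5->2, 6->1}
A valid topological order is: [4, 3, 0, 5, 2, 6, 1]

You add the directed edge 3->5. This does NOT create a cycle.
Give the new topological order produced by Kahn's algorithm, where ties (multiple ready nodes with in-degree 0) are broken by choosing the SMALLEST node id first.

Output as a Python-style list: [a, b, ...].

Old toposort: [4, 3, 0, 5, 2, 6, 1]
Added edge: 3->5
Position of 3 (1) < position of 5 (3). Old order still valid.
Run Kahn's algorithm (break ties by smallest node id):
  initial in-degrees: [2, 2, 1, 1, 0, 1, 3]
  ready (indeg=0): [4]
  pop 4: indeg[0]->1; indeg[3]->0; indeg[6]->2 | ready=[3] | order so far=[4]
  pop 3: indeg[0]->0; indeg[5]->0; indeg[6]->1 | ready=[0, 5] | order so far=[4, 3]
  pop 0: indeg[6]->0 | ready=[5, 6] | order so far=[4, 3, 0]
  pop 5: indeg[1]->1; indeg[2]->0 | ready=[2, 6] | order so far=[4, 3, 0, 5]
  pop 2: no out-edges | ready=[6] | order so far=[4, 3, 0, 5, 2]
  pop 6: indeg[1]->0 | ready=[1] | order so far=[4, 3, 0, 5, 2, 6]
  pop 1: no out-edges | ready=[] | order so far=[4, 3, 0, 5, 2, 6, 1]
  Result: [4, 3, 0, 5, 2, 6, 1]

Answer: [4, 3, 0, 5, 2, 6, 1]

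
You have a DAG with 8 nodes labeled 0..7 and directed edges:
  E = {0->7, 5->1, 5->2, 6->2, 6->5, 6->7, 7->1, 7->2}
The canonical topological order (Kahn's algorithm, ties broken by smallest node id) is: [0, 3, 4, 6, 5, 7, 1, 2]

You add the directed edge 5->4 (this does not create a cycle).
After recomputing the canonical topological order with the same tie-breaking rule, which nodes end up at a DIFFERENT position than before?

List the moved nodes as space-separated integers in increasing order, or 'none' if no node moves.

Old toposort: [0, 3, 4, 6, 5, 7, 1, 2]
Added edge 5->4
Recompute Kahn (smallest-id tiebreak):
  initial in-degrees: [0, 2, 3, 0, 1, 1, 0, 2]
  ready (indeg=0): [0, 3, 6]
  pop 0: indeg[7]->1 | ready=[3, 6] | order so far=[0]
  pop 3: no out-edges | ready=[6] | order so far=[0, 3]
  pop 6: indeg[2]->2; indeg[5]->0; indeg[7]->0 | ready=[5, 7] | order so far=[0, 3, 6]
  pop 5: indeg[1]->1; indeg[2]->1; indeg[4]->0 | ready=[4, 7] | order so far=[0, 3, 6, 5]
  pop 4: no out-edges | ready=[7] | order so far=[0, 3, 6, 5, 4]
  pop 7: indeg[1]->0; indeg[2]->0 | ready=[1, 2] | order so far=[0, 3, 6, 5, 4, 7]
  pop 1: no out-edges | ready=[2] | order so far=[0, 3, 6, 5, 4, 7, 1]
  pop 2: no out-edges | ready=[] | order so far=[0, 3, 6, 5, 4, 7, 1, 2]
New canonical toposort: [0, 3, 6, 5, 4, 7, 1, 2]
Compare positions:
  Node 0: index 0 -> 0 (same)
  Node 1: index 6 -> 6 (same)
  Node 2: index 7 -> 7 (same)
  Node 3: index 1 -> 1 (same)
  Node 4: index 2 -> 4 (moved)
  Node 5: index 4 -> 3 (moved)
  Node 6: index 3 -> 2 (moved)
  Node 7: index 5 -> 5 (same)
Nodes that changed position: 4 5 6

Answer: 4 5 6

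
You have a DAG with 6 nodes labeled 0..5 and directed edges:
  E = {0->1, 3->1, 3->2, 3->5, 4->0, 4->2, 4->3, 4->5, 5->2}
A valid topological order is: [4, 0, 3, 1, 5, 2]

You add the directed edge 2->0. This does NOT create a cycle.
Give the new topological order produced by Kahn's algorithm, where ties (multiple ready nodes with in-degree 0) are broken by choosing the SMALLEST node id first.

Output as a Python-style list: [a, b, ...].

Old toposort: [4, 0, 3, 1, 5, 2]
Added edge: 2->0
Position of 2 (5) > position of 0 (1). Must reorder: 2 must now come before 0.
Run Kahn's algorithm (break ties by smallest node id):
  initial in-degrees: [2, 2, 3, 1, 0, 2]
  ready (indeg=0): [4]
  pop 4: indeg[0]->1; indeg[2]->2; indeg[3]->0; indeg[5]->1 | ready=[3] | order so far=[4]
  pop 3: indeg[1]->1; indeg[2]->1; indeg[5]->0 | ready=[5] | order so far=[4, 3]
  pop 5: indeg[2]->0 | ready=[2] | order so far=[4, 3, 5]
  pop 2: indeg[0]->0 | ready=[0] | order so far=[4, 3, 5, 2]
  pop 0: indeg[1]->0 | ready=[1] | order so far=[4, 3, 5, 2, 0]
  pop 1: no out-edges | ready=[] | order so far=[4, 3, 5, 2, 0, 1]
  Result: [4, 3, 5, 2, 0, 1]

Answer: [4, 3, 5, 2, 0, 1]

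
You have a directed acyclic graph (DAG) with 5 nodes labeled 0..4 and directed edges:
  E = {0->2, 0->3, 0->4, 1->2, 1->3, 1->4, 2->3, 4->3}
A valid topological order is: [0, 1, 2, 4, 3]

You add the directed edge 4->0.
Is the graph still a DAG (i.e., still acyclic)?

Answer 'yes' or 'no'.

Answer: no

Derivation:
Given toposort: [0, 1, 2, 4, 3]
Position of 4: index 3; position of 0: index 0
New edge 4->0: backward (u after v in old order)
Backward edge: old toposort is now invalid. Check if this creates a cycle.
Does 0 already reach 4? Reachable from 0: [0, 2, 3, 4]. YES -> cycle!
Still a DAG? no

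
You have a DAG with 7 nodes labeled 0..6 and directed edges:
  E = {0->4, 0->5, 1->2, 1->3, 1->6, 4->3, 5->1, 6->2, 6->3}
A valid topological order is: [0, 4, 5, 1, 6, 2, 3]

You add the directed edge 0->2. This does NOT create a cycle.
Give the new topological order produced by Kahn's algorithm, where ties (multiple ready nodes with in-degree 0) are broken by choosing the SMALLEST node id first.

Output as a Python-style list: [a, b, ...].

Answer: [0, 4, 5, 1, 6, 2, 3]

Derivation:
Old toposort: [0, 4, 5, 1, 6, 2, 3]
Added edge: 0->2
Position of 0 (0) < position of 2 (5). Old order still valid.
Run Kahn's algorithm (break ties by smallest node id):
  initial in-degrees: [0, 1, 3, 3, 1, 1, 1]
  ready (indeg=0): [0]
  pop 0: indeg[2]->2; indeg[4]->0; indeg[5]->0 | ready=[4, 5] | order so far=[0]
  pop 4: indeg[3]->2 | ready=[5] | order so far=[0, 4]
  pop 5: indeg[1]->0 | ready=[1] | order so far=[0, 4, 5]
  pop 1: indeg[2]->1; indeg[3]->1; indeg[6]->0 | ready=[6] | order so far=[0, 4, 5, 1]
  pop 6: indeg[2]->0; indeg[3]->0 | ready=[2, 3] | order so far=[0, 4, 5, 1, 6]
  pop 2: no out-edges | ready=[3] | order so far=[0, 4, 5, 1, 6, 2]
  pop 3: no out-edges | ready=[] | order so far=[0, 4, 5, 1, 6, 2, 3]
  Result: [0, 4, 5, 1, 6, 2, 3]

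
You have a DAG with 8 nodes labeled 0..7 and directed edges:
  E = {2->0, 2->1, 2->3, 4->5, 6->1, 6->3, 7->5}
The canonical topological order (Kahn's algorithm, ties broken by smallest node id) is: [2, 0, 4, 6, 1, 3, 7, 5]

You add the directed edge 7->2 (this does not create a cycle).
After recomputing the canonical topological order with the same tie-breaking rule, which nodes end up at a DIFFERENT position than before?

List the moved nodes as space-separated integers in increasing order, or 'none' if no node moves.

Answer: 0 1 2 3 4 6 7

Derivation:
Old toposort: [2, 0, 4, 6, 1, 3, 7, 5]
Added edge 7->2
Recompute Kahn (smallest-id tiebreak):
  initial in-degrees: [1, 2, 1, 2, 0, 2, 0, 0]
  ready (indeg=0): [4, 6, 7]
  pop 4: indeg[5]->1 | ready=[6, 7] | order so far=[4]
  pop 6: indeg[1]->1; indeg[3]->1 | ready=[7] | order so far=[4, 6]
  pop 7: indeg[2]->0; indeg[5]->0 | ready=[2, 5] | order so far=[4, 6, 7]
  pop 2: indeg[0]->0; indeg[1]->0; indeg[3]->0 | ready=[0, 1, 3, 5] | order so far=[4, 6, 7, 2]
  pop 0: no out-edges | ready=[1, 3, 5] | order so far=[4, 6, 7, 2, 0]
  pop 1: no out-edges | ready=[3, 5] | order so far=[4, 6, 7, 2, 0, 1]
  pop 3: no out-edges | ready=[5] | order so far=[4, 6, 7, 2, 0, 1, 3]
  pop 5: no out-edges | ready=[] | order so far=[4, 6, 7, 2, 0, 1, 3, 5]
New canonical toposort: [4, 6, 7, 2, 0, 1, 3, 5]
Compare positions:
  Node 0: index 1 -> 4 (moved)
  Node 1: index 4 -> 5 (moved)
  Node 2: index 0 -> 3 (moved)
  Node 3: index 5 -> 6 (moved)
  Node 4: index 2 -> 0 (moved)
  Node 5: index 7 -> 7 (same)
  Node 6: index 3 -> 1 (moved)
  Node 7: index 6 -> 2 (moved)
Nodes that changed position: 0 1 2 3 4 6 7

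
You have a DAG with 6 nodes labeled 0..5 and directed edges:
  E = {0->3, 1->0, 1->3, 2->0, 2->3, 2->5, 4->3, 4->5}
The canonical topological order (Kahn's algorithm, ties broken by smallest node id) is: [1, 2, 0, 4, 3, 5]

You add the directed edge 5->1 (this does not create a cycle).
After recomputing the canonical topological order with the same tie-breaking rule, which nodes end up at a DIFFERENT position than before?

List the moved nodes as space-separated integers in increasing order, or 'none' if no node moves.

Old toposort: [1, 2, 0, 4, 3, 5]
Added edge 5->1
Recompute Kahn (smallest-id tiebreak):
  initial in-degrees: [2, 1, 0, 4, 0, 2]
  ready (indeg=0): [2, 4]
  pop 2: indeg[0]->1; indeg[3]->3; indeg[5]->1 | ready=[4] | order so far=[2]
  pop 4: indeg[3]->2; indeg[5]->0 | ready=[5] | order so far=[2, 4]
  pop 5: indeg[1]->0 | ready=[1] | order so far=[2, 4, 5]
  pop 1: indeg[0]->0; indeg[3]->1 | ready=[0] | order so far=[2, 4, 5, 1]
  pop 0: indeg[3]->0 | ready=[3] | order so far=[2, 4, 5, 1, 0]
  pop 3: no out-edges | ready=[] | order so far=[2, 4, 5, 1, 0, 3]
New canonical toposort: [2, 4, 5, 1, 0, 3]
Compare positions:
  Node 0: index 2 -> 4 (moved)
  Node 1: index 0 -> 3 (moved)
  Node 2: index 1 -> 0 (moved)
  Node 3: index 4 -> 5 (moved)
  Node 4: index 3 -> 1 (moved)
  Node 5: index 5 -> 2 (moved)
Nodes that changed position: 0 1 2 3 4 5

Answer: 0 1 2 3 4 5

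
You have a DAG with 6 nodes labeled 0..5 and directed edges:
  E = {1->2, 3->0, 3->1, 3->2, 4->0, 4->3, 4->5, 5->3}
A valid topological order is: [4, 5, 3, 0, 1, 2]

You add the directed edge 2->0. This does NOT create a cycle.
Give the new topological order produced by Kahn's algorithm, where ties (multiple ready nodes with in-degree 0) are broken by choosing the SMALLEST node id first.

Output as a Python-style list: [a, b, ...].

Answer: [4, 5, 3, 1, 2, 0]

Derivation:
Old toposort: [4, 5, 3, 0, 1, 2]
Added edge: 2->0
Position of 2 (5) > position of 0 (3). Must reorder: 2 must now come before 0.
Run Kahn's algorithm (break ties by smallest node id):
  initial in-degrees: [3, 1, 2, 2, 0, 1]
  ready (indeg=0): [4]
  pop 4: indeg[0]->2; indeg[3]->1; indeg[5]->0 | ready=[5] | order so far=[4]
  pop 5: indeg[3]->0 | ready=[3] | order so far=[4, 5]
  pop 3: indeg[0]->1; indeg[1]->0; indeg[2]->1 | ready=[1] | order so far=[4, 5, 3]
  pop 1: indeg[2]->0 | ready=[2] | order so far=[4, 5, 3, 1]
  pop 2: indeg[0]->0 | ready=[0] | order so far=[4, 5, 3, 1, 2]
  pop 0: no out-edges | ready=[] | order so far=[4, 5, 3, 1, 2, 0]
  Result: [4, 5, 3, 1, 2, 0]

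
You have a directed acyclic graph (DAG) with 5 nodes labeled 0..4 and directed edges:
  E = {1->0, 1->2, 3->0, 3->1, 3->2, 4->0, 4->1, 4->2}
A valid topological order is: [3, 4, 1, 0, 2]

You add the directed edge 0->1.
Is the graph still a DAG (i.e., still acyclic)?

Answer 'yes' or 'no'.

Answer: no

Derivation:
Given toposort: [3, 4, 1, 0, 2]
Position of 0: index 3; position of 1: index 2
New edge 0->1: backward (u after v in old order)
Backward edge: old toposort is now invalid. Check if this creates a cycle.
Does 1 already reach 0? Reachable from 1: [0, 1, 2]. YES -> cycle!
Still a DAG? no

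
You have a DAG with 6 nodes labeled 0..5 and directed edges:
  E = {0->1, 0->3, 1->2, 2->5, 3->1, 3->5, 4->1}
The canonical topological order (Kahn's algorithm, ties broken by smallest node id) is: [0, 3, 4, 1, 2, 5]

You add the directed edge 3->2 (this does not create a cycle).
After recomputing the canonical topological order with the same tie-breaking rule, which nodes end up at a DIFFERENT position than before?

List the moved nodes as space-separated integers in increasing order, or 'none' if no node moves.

Answer: none

Derivation:
Old toposort: [0, 3, 4, 1, 2, 5]
Added edge 3->2
Recompute Kahn (smallest-id tiebreak):
  initial in-degrees: [0, 3, 2, 1, 0, 2]
  ready (indeg=0): [0, 4]
  pop 0: indeg[1]->2; indeg[3]->0 | ready=[3, 4] | order so far=[0]
  pop 3: indeg[1]->1; indeg[2]->1; indeg[5]->1 | ready=[4] | order so far=[0, 3]
  pop 4: indeg[1]->0 | ready=[1] | order so far=[0, 3, 4]
  pop 1: indeg[2]->0 | ready=[2] | order so far=[0, 3, 4, 1]
  pop 2: indeg[5]->0 | ready=[5] | order so far=[0, 3, 4, 1, 2]
  pop 5: no out-edges | ready=[] | order so far=[0, 3, 4, 1, 2, 5]
New canonical toposort: [0, 3, 4, 1, 2, 5]
Compare positions:
  Node 0: index 0 -> 0 (same)
  Node 1: index 3 -> 3 (same)
  Node 2: index 4 -> 4 (same)
  Node 3: index 1 -> 1 (same)
  Node 4: index 2 -> 2 (same)
  Node 5: index 5 -> 5 (same)
Nodes that changed position: none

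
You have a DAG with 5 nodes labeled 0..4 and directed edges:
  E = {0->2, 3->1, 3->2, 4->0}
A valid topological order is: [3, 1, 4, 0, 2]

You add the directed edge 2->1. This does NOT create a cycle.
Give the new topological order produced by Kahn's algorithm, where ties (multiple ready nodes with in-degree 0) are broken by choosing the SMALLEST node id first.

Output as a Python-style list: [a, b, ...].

Old toposort: [3, 1, 4, 0, 2]
Added edge: 2->1
Position of 2 (4) > position of 1 (1). Must reorder: 2 must now come before 1.
Run Kahn's algorithm (break ties by smallest node id):
  initial in-degrees: [1, 2, 2, 0, 0]
  ready (indeg=0): [3, 4]
  pop 3: indeg[1]->1; indeg[2]->1 | ready=[4] | order so far=[3]
  pop 4: indeg[0]->0 | ready=[0] | order so far=[3, 4]
  pop 0: indeg[2]->0 | ready=[2] | order so far=[3, 4, 0]
  pop 2: indeg[1]->0 | ready=[1] | order so far=[3, 4, 0, 2]
  pop 1: no out-edges | ready=[] | order so far=[3, 4, 0, 2, 1]
  Result: [3, 4, 0, 2, 1]

Answer: [3, 4, 0, 2, 1]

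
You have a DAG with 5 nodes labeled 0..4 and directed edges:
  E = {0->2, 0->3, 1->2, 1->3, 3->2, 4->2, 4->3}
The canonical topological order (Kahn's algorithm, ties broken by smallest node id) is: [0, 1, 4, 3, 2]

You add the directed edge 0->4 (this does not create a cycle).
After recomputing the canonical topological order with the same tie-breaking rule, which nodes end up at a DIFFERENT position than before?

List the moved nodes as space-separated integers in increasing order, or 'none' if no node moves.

Old toposort: [0, 1, 4, 3, 2]
Added edge 0->4
Recompute Kahn (smallest-id tiebreak):
  initial in-degrees: [0, 0, 4, 3, 1]
  ready (indeg=0): [0, 1]
  pop 0: indeg[2]->3; indeg[3]->2; indeg[4]->0 | ready=[1, 4] | order so far=[0]
  pop 1: indeg[2]->2; indeg[3]->1 | ready=[4] | order so far=[0, 1]
  pop 4: indeg[2]->1; indeg[3]->0 | ready=[3] | order so far=[0, 1, 4]
  pop 3: indeg[2]->0 | ready=[2] | order so far=[0, 1, 4, 3]
  pop 2: no out-edges | ready=[] | order so far=[0, 1, 4, 3, 2]
New canonical toposort: [0, 1, 4, 3, 2]
Compare positions:
  Node 0: index 0 -> 0 (same)
  Node 1: index 1 -> 1 (same)
  Node 2: index 4 -> 4 (same)
  Node 3: index 3 -> 3 (same)
  Node 4: index 2 -> 2 (same)
Nodes that changed position: none

Answer: none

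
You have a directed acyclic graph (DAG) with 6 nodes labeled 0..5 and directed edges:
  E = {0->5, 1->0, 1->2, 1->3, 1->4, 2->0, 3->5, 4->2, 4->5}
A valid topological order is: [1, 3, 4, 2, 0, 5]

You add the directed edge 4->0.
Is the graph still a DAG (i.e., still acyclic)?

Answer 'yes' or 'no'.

Given toposort: [1, 3, 4, 2, 0, 5]
Position of 4: index 2; position of 0: index 4
New edge 4->0: forward
Forward edge: respects the existing order. Still a DAG, same toposort still valid.
Still a DAG? yes

Answer: yes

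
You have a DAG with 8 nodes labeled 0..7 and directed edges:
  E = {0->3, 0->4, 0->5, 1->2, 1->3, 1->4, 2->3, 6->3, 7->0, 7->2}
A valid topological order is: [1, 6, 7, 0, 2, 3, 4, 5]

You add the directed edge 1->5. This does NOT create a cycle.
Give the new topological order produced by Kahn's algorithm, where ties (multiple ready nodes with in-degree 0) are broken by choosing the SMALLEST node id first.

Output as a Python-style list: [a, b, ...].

Answer: [1, 6, 7, 0, 2, 3, 4, 5]

Derivation:
Old toposort: [1, 6, 7, 0, 2, 3, 4, 5]
Added edge: 1->5
Position of 1 (0) < position of 5 (7). Old order still valid.
Run Kahn's algorithm (break ties by smallest node id):
  initial in-degrees: [1, 0, 2, 4, 2, 2, 0, 0]
  ready (indeg=0): [1, 6, 7]
  pop 1: indeg[2]->1; indeg[3]->3; indeg[4]->1; indeg[5]->1 | ready=[6, 7] | order so far=[1]
  pop 6: indeg[3]->2 | ready=[7] | order so far=[1, 6]
  pop 7: indeg[0]->0; indeg[2]->0 | ready=[0, 2] | order so far=[1, 6, 7]
  pop 0: indeg[3]->1; indeg[4]->0; indeg[5]->0 | ready=[2, 4, 5] | order so far=[1, 6, 7, 0]
  pop 2: indeg[3]->0 | ready=[3, 4, 5] | order so far=[1, 6, 7, 0, 2]
  pop 3: no out-edges | ready=[4, 5] | order so far=[1, 6, 7, 0, 2, 3]
  pop 4: no out-edges | ready=[5] | order so far=[1, 6, 7, 0, 2, 3, 4]
  pop 5: no out-edges | ready=[] | order so far=[1, 6, 7, 0, 2, 3, 4, 5]
  Result: [1, 6, 7, 0, 2, 3, 4, 5]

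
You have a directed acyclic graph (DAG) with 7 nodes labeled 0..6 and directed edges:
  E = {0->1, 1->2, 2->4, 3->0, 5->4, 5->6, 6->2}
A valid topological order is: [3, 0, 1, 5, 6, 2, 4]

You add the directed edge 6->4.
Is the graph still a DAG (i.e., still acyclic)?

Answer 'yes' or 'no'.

Answer: yes

Derivation:
Given toposort: [3, 0, 1, 5, 6, 2, 4]
Position of 6: index 4; position of 4: index 6
New edge 6->4: forward
Forward edge: respects the existing order. Still a DAG, same toposort still valid.
Still a DAG? yes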